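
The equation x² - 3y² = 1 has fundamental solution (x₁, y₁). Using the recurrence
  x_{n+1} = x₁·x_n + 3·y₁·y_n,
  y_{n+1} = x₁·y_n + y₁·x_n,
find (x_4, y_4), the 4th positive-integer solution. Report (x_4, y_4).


Step 1: Find the fundamental solution (x₁, y₁) of x² - 3y² = 1.
  Expand √3 as a continued fraction. a₀ = ⌊√3⌋ = 1; iterate m_{k+1} = d_k·a_k − m_k, d_{k+1} = (3 − m_{k+1}²)/d_k, a_{k+1} = ⌊(a₀ + m_{k+1})/d_{k+1}⌋ (starting m₀ = 0, d₀ = 1), with convergents p_k = a_k·p_{k-1} + p_{k-2}, q_k = a_k·q_{k-1} + q_{k-2} (p₋₁ = 1, q₋₁ = 0):
  k = 0: a₀ = 1; p₀/q₀ = 1/1; p₀² − 3·q₀² = 1 − 3 = -2.
  k = 1: m = 1, d = 2, a = ⌊(1 + 1)/2⌋ = 1; p/q = (1·1 + 1)/(1·1 + 0) = 2/1; p² − 3·q² = 4 − 3 = 1.
  The first convergent with p² − 3·q² = 1 gives the fundamental solution (x₁, y₁) = (2, 1).
Step 2: Apply the recurrence (x_{n+1}, y_{n+1}) = (x₁x_n + 3y₁y_n, x₁y_n + y₁x_n) repeatedly.
  From (x_1, y_1) = (2, 1): x_2 = 2·2 + 3·1·1 = 7; y_2 = 2·1 + 1·2 = 4.
  From (x_2, y_2) = (7, 4): x_3 = 2·7 + 3·1·4 = 26; y_3 = 2·4 + 1·7 = 15.
  From (x_3, y_3) = (26, 15): x_4 = 2·26 + 3·1·15 = 97; y_4 = 2·15 + 1·26 = 56.
Step 3: Verify x_4² - 3·y_4² = 9409 - 9408 = 1 (should be 1). ✓

(x_1, y_1) = (2, 1); (x_4, y_4) = (97, 56).


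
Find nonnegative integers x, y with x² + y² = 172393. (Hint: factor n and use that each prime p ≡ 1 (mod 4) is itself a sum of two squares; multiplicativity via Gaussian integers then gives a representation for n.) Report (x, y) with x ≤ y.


Step 1: Factor n = 172393 = 13 · 89 · 149.
Step 2: Check the mod-4 condition on each prime factor: 13 ≡ 1 (mod 4), exponent 1; 89 ≡ 1 (mod 4), exponent 1; 149 ≡ 1 (mod 4), exponent 1.
All primes ≡ 3 (mod 4) appear to even exponent (or don't appear), so by the two-squares theorem n IS expressible as a sum of two squares.
Step 3: Build a representation. Here n = 13 · 89 · 149 is a product of primes ≡ 1 (mod 4). Each prime p ≡ 1 (mod 4) is itself a sum of two squares; find a² by testing p − a² for a perfect square:
  13: 13 − 1² = 12, 13 − 2² = 9 = 3² ⇒ 13 = 2² + 3².
  89: 89 − 1² = 88, 89 − 2² = 85, 89 − 3² = 80, 89 − 4² = 73, 89 − 5² = 64 = 8² ⇒ 89 = 5² + 8².
  149: 149 − 1² = 148, 149 − 2² = 145, 149 − 3² = 140, 149 − 4² = 133, 149 − 5² = 124, 149 − 6² = 113, 149 − 7² = 100 = 10² ⇒ 149 = 7² + 10².
  Combine using the Brahmagupta–Fibonacci identity (a² + b²)(c² + d²) = (ac − bd)² + (ad + bc)² = (ac + bd)² + (ad − bc)²:
  13 · 89 = 1157: from (2² + 3²)(5² + 8²), take (2·5 − 3·8, 2·8 + 3·5) = (10 − 24, 16 + 15) = (-14, 31); dropping signs (only squares matter) gives (14, 31); check 14² + 31² = 196 + 961 = 1157 ✓.
  1157 · 149 = 172393: from (14² + 31²)(7² + 10²), take (14·7 − 31·10, 14·10 + 31·7) = (98 − 310, 140 + 217) = (-212, 357); dropping signs (only squares matter) gives (212, 357); check 212² + 357² = 44944 + 127449 = 172393 ✓.
Step 4: Order so x ≤ y and verify: 212² + 357² = 44944 + 127449 = 172393 = n. ✓

n = 172393 = 212² + 357² (one valid representation with x ≤ y).


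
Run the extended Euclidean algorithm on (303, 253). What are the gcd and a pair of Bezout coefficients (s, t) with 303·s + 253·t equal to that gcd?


Euclidean algorithm on (303, 253) — divide until remainder is 0:
  303 = 1 · 253 + 50
  253 = 5 · 50 + 3
  50 = 16 · 3 + 2
  3 = 1 · 2 + 1
  2 = 2 · 1 + 0
gcd(303, 253) = 1.
Track Bezout coefficients alongside the remainders: start with r₀ = 303 = a·1 + b·0 (s = 1, t = 0) and r₁ = 253 = a·0 + b·1 (s = 0, t = 1); each new remainder r_{k+1} = r_{k-1} − q_k·r_k inherits s_{k+1} = s_{k-1} − q_k·s_k, t_{k+1} = t_{k-1} − q_k·t_k, so r_k = a·s_k + b·t_k at every step:
  q = 1: r = 50, s = 1 − 1·0 = 1, t = 0 − 1·1 = -1  (check: 303·1 + 253·(-1) = 50)
  q = 5: r = 3, s = 0 − 5·1 = -5, t = 1 − 5·(-1) = 6  (check: 303·(-5) + 253·6 = 3)
  q = 16: r = 2, s = 1 − 16·(-5) = 81, t = -1 − 16·6 = -97  (check: 303·81 + 253·(-97) = 2)
  q = 1: r = 1, s = -5 − 1·81 = -86, t = 6 − 1·(-97) = 103  (check: 303·(-86) + 253·103 = 1)
The row with r = 1 (the gcd) gives the Bezout coefficients s = -86, t = 103.
Result: 303 · (-86) + 253 · (103) = 1.

gcd(303, 253) = 1; s = -86, t = 103 (check: 303·(-86) + 253·103 = 1).


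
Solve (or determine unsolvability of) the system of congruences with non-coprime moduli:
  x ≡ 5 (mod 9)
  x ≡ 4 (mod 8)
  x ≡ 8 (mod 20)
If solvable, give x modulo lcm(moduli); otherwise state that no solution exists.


Moduli 9, 8, 20 are not pairwise coprime, so CRT works modulo lcm(m_i) when all pairwise compatibility conditions hold.
Pairwise compatibility: gcd(m_i, m_j) must divide a_i - a_j for every pair.
Merge one congruence at a time:
  Start: x ≡ 5 (mod 9).
  Combine with x ≡ 4 (mod 8): gcd(9, 8) = 1; 4 - 5 = -1, which IS divisible by 1, so compatible.
    Write x = 5 + 9·t and substitute into x ≡ 4 (mod 8): 9·t ≡ 4 − 5 = -1 (mod 8).
    Reduce coefficients mod 8: 1·t ≡ 7 (mod 8).
    So t ≡ 7 (mod 8).
    Then x = 5 + 9·7 = 68, valid modulo lcm(9, 8) = 72: x ≡ 68 (mod 72).
  Combine with x ≡ 8 (mod 20): gcd(72, 20) = 4; 8 - 68 = -60, which IS divisible by 4, so compatible.
    Write x = 68 + 72·t and substitute into x ≡ 8 (mod 20): 72·t ≡ 8 − 68 = -60 (mod 20).
    Divide the congruence (and modulus) by g = 4: 18·t ≡ -15 (mod 5).
    Reduce coefficients mod 5: 3·t ≡ 0 (mod 5).
    The inverse of 3 mod 5 is 2 (since 3·2 = 6 = 1·5 + 1), so t ≡ 2·0 = 0 ≡ 0 (mod 5).
    Then x = 68 + 72·0 = 68, valid modulo lcm(72, 20) = 360: x ≡ 68 (mod 360).
Verify: 68 mod 9 = 5, 68 mod 8 = 4, 68 mod 20 = 8.

x ≡ 68 (mod 360).


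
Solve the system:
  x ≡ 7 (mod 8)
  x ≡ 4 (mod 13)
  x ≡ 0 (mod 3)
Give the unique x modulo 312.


Moduli 8, 13, 3 are pairwise coprime; by CRT there is a unique solution modulo M = 8 · 13 · 3 = 312.
Solve pairwise, accumulating the modulus:
  Start with x ≡ 7 (mod 8).
  Combine with x ≡ 4 (mod 13): since gcd(8, 13) = 1, we get a unique residue mod 104.
    Write x = 7 + 8·t and substitute into x ≡ 4 (mod 13): 8·t ≡ 4 − 7 = -3 (mod 13).
    Reduce coefficients mod 13: 8·t ≡ 10 (mod 13).
    The inverse of 8 mod 13 is 5 (since 8·5 = 40 = 3·13 + 1), so t ≡ 5·10 = 50 ≡ 11 (mod 13).
    Then x = 7 + 8·11 = 95, valid modulo lcm(8, 13) = 104: x ≡ 95 (mod 104).
  Combine with x ≡ 0 (mod 3): since gcd(104, 3) = 1, we get a unique residue mod 312.
    Write x = 95 + 104·t and substitute into x ≡ 0 (mod 3): 104·t ≡ 0 − 95 = -95 (mod 3).
    Reduce coefficients mod 3: 2·t ≡ 1 (mod 3).
    The inverse of 2 mod 3 is 2 (since 2·2 = 4 = 1·3 + 1), so t ≡ 2·1 = 2 ≡ 2 (mod 3).
    Then x = 95 + 104·2 = 303, valid modulo lcm(104, 3) = 312: x ≡ 303 (mod 312).
Verify: 303 mod 8 = 7 ✓, 303 mod 13 = 4 ✓, 303 mod 3 = 0 ✓.

x ≡ 303 (mod 312).


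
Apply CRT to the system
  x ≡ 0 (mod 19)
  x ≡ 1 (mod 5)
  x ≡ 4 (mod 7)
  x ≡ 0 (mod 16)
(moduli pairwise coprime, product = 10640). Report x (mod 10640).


Product of moduli M = 19 · 5 · 7 · 16 = 10640.
Merge one congruence at a time:
  Start: x ≡ 0 (mod 19).
  Combine with x ≡ 1 (mod 5); new modulus lcm = 95.
    Write x = 0 + 19·t and substitute into x ≡ 1 (mod 5): 19·t ≡ 1 − 0 = 1 (mod 5).
    Reduce coefficients mod 5: 4·t ≡ 1 (mod 5).
    The inverse of 4 mod 5 is 4 (since 4·4 = 16 = 3·5 + 1), so t ≡ 4·1 = 4 ≡ 4 (mod 5).
    Then x = 0 + 19·4 = 76, valid modulo lcm(19, 5) = 95: x ≡ 76 (mod 95).
  Combine with x ≡ 4 (mod 7); new modulus lcm = 665.
    Write x = 76 + 95·t and substitute into x ≡ 4 (mod 7): 95·t ≡ 4 − 76 = -72 (mod 7).
    Reduce coefficients mod 7: 4·t ≡ 5 (mod 7).
    The inverse of 4 mod 7 is 2 (since 4·2 = 8 = 1·7 + 1), so t ≡ 2·5 = 10 ≡ 3 (mod 7).
    Then x = 76 + 95·3 = 361, valid modulo lcm(95, 7) = 665: x ≡ 361 (mod 665).
  Combine with x ≡ 0 (mod 16); new modulus lcm = 10640.
    Write x = 361 + 665·t and substitute into x ≡ 0 (mod 16): 665·t ≡ 0 − 361 = -361 (mod 16).
    Reduce coefficients mod 16: 9·t ≡ 7 (mod 16).
    The inverse of 9 mod 16 is 9 (since 9·9 = 81 = 5·16 + 1), so t ≡ 9·7 = 63 ≡ 15 (mod 16).
    Then x = 361 + 665·15 = 10336, valid modulo lcm(665, 16) = 10640: x ≡ 10336 (mod 10640).
Verify against each original: 10336 mod 19 = 0, 10336 mod 5 = 1, 10336 mod 7 = 4, 10336 mod 16 = 0.

x ≡ 10336 (mod 10640).


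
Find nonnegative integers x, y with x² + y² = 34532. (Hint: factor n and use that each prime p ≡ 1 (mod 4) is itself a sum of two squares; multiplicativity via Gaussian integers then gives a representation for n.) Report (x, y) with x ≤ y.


Step 1: Factor n = 34532 = 2^2 · 89 · 97.
Step 2: Check the mod-4 condition on each prime factor: 2 = 2 (special); 89 ≡ 1 (mod 4), exponent 1; 97 ≡ 1 (mod 4), exponent 1.
All primes ≡ 3 (mod 4) appear to even exponent (or don't appear), so by the two-squares theorem n IS expressible as a sum of two squares.
Step 3: Build a representation. Group n = k² · m with k = 2 and m = 89 · 97 = 8633 (a product of primes ≡ 1 (mod 4)); a representation of m scales to one of n via (k·x)² + (k·y)² = k²(x² + y²). Each prime p ≡ 1 (mod 4) is itself a sum of two squares; find a² by testing p − a² for a perfect square:
  89: 89 − 1² = 88, 89 − 2² = 85, 89 − 3² = 80, 89 − 4² = 73, 89 − 5² = 64 = 8² ⇒ 89 = 5² + 8².
  97: 97 − 1² = 96, 97 − 2² = 93, 97 − 3² = 88, 97 − 4² = 81 = 9² ⇒ 97 = 4² + 9².
  Combine using the Brahmagupta–Fibonacci identity (a² + b²)(c² + d²) = (ac − bd)² + (ad + bc)² = (ac + bd)² + (ad − bc)²:
  89 · 97 = 8633: from (5² + 8²)(4² + 9²), take (5·4 − 8·9, 5·9 + 8·4) = (20 − 72, 45 + 32) = (-52, 77); dropping signs (only squares matter) gives (52, 77); check 52² + 77² = 2704 + 5929 = 8633 ✓.
  Scale by k = 2: (2·52, 2·77) = (104, 154).
Step 4: Order so x ≤ y and verify: 104² + 154² = 10816 + 23716 = 34532 = n. ✓

n = 34532 = 104² + 154² (one valid representation with x ≤ y).


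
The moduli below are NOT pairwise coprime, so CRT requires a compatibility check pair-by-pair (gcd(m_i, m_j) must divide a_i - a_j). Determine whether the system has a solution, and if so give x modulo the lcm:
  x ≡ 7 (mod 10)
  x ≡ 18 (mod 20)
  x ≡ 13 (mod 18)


Moduli 10, 20, 18 are not pairwise coprime, so CRT works modulo lcm(m_i) when all pairwise compatibility conditions hold.
Pairwise compatibility: gcd(m_i, m_j) must divide a_i - a_j for every pair.
Merge one congruence at a time:
  Start: x ≡ 7 (mod 10).
  Combine with x ≡ 18 (mod 20): gcd(10, 20) = 10, and 18 - 7 = 11 is NOT divisible by 10.
    ⇒ system is inconsistent (no integer solution).

No solution (the system is inconsistent).


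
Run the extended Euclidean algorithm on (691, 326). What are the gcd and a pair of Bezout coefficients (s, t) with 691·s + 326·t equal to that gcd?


Euclidean algorithm on (691, 326) — divide until remainder is 0:
  691 = 2 · 326 + 39
  326 = 8 · 39 + 14
  39 = 2 · 14 + 11
  14 = 1 · 11 + 3
  11 = 3 · 3 + 2
  3 = 1 · 2 + 1
  2 = 2 · 1 + 0
gcd(691, 326) = 1.
Track Bezout coefficients alongside the remainders: start with r₀ = 691 = a·1 + b·0 (s = 1, t = 0) and r₁ = 326 = a·0 + b·1 (s = 0, t = 1); each new remainder r_{k+1} = r_{k-1} − q_k·r_k inherits s_{k+1} = s_{k-1} − q_k·s_k, t_{k+1} = t_{k-1} − q_k·t_k, so r_k = a·s_k + b·t_k at every step:
  q = 2: r = 39, s = 1 − 2·0 = 1, t = 0 − 2·1 = -2  (check: 691·1 + 326·(-2) = 39)
  q = 8: r = 14, s = 0 − 8·1 = -8, t = 1 − 8·(-2) = 17  (check: 691·(-8) + 326·17 = 14)
  q = 2: r = 11, s = 1 − 2·(-8) = 17, t = -2 − 2·17 = -36  (check: 691·17 + 326·(-36) = 11)
  q = 1: r = 3, s = -8 − 1·17 = -25, t = 17 − 1·(-36) = 53  (check: 691·(-25) + 326·53 = 3)
  q = 3: r = 2, s = 17 − 3·(-25) = 92, t = -36 − 3·53 = -195  (check: 691·92 + 326·(-195) = 2)
  q = 1: r = 1, s = -25 − 1·92 = -117, t = 53 − 1·(-195) = 248  (check: 691·(-117) + 326·248 = 1)
The row with r = 1 (the gcd) gives the Bezout coefficients s = -117, t = 248.
Result: 691 · (-117) + 326 · (248) = 1.

gcd(691, 326) = 1; s = -117, t = 248 (check: 691·(-117) + 326·248 = 1).


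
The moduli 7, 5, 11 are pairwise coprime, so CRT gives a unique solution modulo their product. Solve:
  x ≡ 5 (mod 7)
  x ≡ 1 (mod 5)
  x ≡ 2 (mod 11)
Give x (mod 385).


Moduli 7, 5, 11 are pairwise coprime; by CRT there is a unique solution modulo M = 7 · 5 · 11 = 385.
Solve pairwise, accumulating the modulus:
  Start with x ≡ 5 (mod 7).
  Combine with x ≡ 1 (mod 5): since gcd(7, 5) = 1, we get a unique residue mod 35.
    Write x = 5 + 7·t and substitute into x ≡ 1 (mod 5): 7·t ≡ 1 − 5 = -4 (mod 5).
    Reduce coefficients mod 5: 2·t ≡ 1 (mod 5).
    The inverse of 2 mod 5 is 3 (since 2·3 = 6 = 1·5 + 1), so t ≡ 3·1 = 3 ≡ 3 (mod 5).
    Then x = 5 + 7·3 = 26, valid modulo lcm(7, 5) = 35: x ≡ 26 (mod 35).
  Combine with x ≡ 2 (mod 11): since gcd(35, 11) = 1, we get a unique residue mod 385.
    Write x = 26 + 35·t and substitute into x ≡ 2 (mod 11): 35·t ≡ 2 − 26 = -24 (mod 11).
    Reduce coefficients mod 11: 2·t ≡ 9 (mod 11).
    The inverse of 2 mod 11 is 6 (since 2·6 = 12 = 1·11 + 1), so t ≡ 6·9 = 54 ≡ 10 (mod 11).
    Then x = 26 + 35·10 = 376, valid modulo lcm(35, 11) = 385: x ≡ 376 (mod 385).
Verify: 376 mod 7 = 5 ✓, 376 mod 5 = 1 ✓, 376 mod 11 = 2 ✓.

x ≡ 376 (mod 385).


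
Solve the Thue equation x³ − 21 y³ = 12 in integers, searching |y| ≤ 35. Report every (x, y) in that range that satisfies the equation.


The equation is x³ - 21y³ = 12. For fixed y, x³ = 21·y³ + 12, so a solution requires the RHS to be a perfect cube.
Strategy: iterate y from -35 to 35, compute RHS = 21·y³ + 12, and check whether it is a (positive or negative) perfect cube.
Check small values of y:
  y = 0: RHS = 12 is not a perfect cube.
  y = 1: RHS = 33 is not a perfect cube.
  y = -1: RHS = -9 is not a perfect cube.
  y = 2: RHS = 180 is not a perfect cube.
  y = -2: RHS = -156 is not a perfect cube.
  y = 3: RHS = 579 is not a perfect cube.
  y = -3: RHS = -555 is not a perfect cube.
Continuing the search up to |y| = 35 finds no solutions either.
No (x, y) in the scanned range satisfies the equation.

No integer solutions with |y| ≤ 35.


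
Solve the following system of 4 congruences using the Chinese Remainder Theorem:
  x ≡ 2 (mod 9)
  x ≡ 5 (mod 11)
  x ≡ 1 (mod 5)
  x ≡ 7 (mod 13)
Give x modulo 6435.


Product of moduli M = 9 · 11 · 5 · 13 = 6435.
Merge one congruence at a time:
  Start: x ≡ 2 (mod 9).
  Combine with x ≡ 5 (mod 11); new modulus lcm = 99.
    Write x = 2 + 9·t and substitute into x ≡ 5 (mod 11): 9·t ≡ 5 − 2 = 3 (mod 11).
    The inverse of 9 mod 11 is 5 (since 9·5 = 45 = 4·11 + 1), so t ≡ 5·3 = 15 ≡ 4 (mod 11).
    Then x = 2 + 9·4 = 38, valid modulo lcm(9, 11) = 99: x ≡ 38 (mod 99).
  Combine with x ≡ 1 (mod 5); new modulus lcm = 495.
    Write x = 38 + 99·t and substitute into x ≡ 1 (mod 5): 99·t ≡ 1 − 38 = -37 (mod 5).
    Reduce coefficients mod 5: 4·t ≡ 3 (mod 5).
    The inverse of 4 mod 5 is 4 (since 4·4 = 16 = 3·5 + 1), so t ≡ 4·3 = 12 ≡ 2 (mod 5).
    Then x = 38 + 99·2 = 236, valid modulo lcm(99, 5) = 495: x ≡ 236 (mod 495).
  Combine with x ≡ 7 (mod 13); new modulus lcm = 6435.
    Write x = 236 + 495·t and substitute into x ≡ 7 (mod 13): 495·t ≡ 7 − 236 = -229 (mod 13).
    Reduce coefficients mod 13: 1·t ≡ 5 (mod 13).
    So t ≡ 5 (mod 13).
    Then x = 236 + 495·5 = 2711, valid modulo lcm(495, 13) = 6435: x ≡ 2711 (mod 6435).
Verify against each original: 2711 mod 9 = 2, 2711 mod 11 = 5, 2711 mod 5 = 1, 2711 mod 13 = 7.

x ≡ 2711 (mod 6435).


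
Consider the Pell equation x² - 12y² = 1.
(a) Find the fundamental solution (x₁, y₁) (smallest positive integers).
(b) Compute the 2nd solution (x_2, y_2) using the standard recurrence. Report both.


Step 1: Find the fundamental solution (x₁, y₁) of x² - 12y² = 1.
  Expand √12 as a continued fraction. a₀ = ⌊√12⌋ = 3; iterate m_{k+1} = d_k·a_k − m_k, d_{k+1} = (12 − m_{k+1}²)/d_k, a_{k+1} = ⌊(a₀ + m_{k+1})/d_{k+1}⌋ (starting m₀ = 0, d₀ = 1), with convergents p_k = a_k·p_{k-1} + p_{k-2}, q_k = a_k·q_{k-1} + q_{k-2} (p₋₁ = 1, q₋₁ = 0):
  k = 0: a₀ = 3; p₀/q₀ = 3/1; p₀² − 12·q₀² = 9 − 12 = -3.
  k = 1: m = 3, d = 3, a = ⌊(3 + 3)/3⌋ = 2; p/q = (2·3 + 1)/(2·1 + 0) = 7/2; p² − 12·q² = 49 − 48 = 1.
  The first convergent with p² − 12·q² = 1 gives the fundamental solution (x₁, y₁) = (7, 2).
Step 2: Apply the recurrence (x_{n+1}, y_{n+1}) = (x₁x_n + 12y₁y_n, x₁y_n + y₁x_n) repeatedly.
  From (x_1, y_1) = (7, 2): x_2 = 7·7 + 12·2·2 = 97; y_2 = 7·2 + 2·7 = 28.
Step 3: Verify x_2² - 12·y_2² = 9409 - 9408 = 1 (should be 1). ✓

(x_1, y_1) = (7, 2); (x_2, y_2) = (97, 28).


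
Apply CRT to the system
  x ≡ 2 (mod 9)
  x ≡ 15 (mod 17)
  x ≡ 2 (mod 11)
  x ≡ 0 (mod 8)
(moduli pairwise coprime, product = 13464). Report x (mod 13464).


Product of moduli M = 9 · 17 · 11 · 8 = 13464.
Merge one congruence at a time:
  Start: x ≡ 2 (mod 9).
  Combine with x ≡ 15 (mod 17); new modulus lcm = 153.
    Write x = 2 + 9·t and substitute into x ≡ 15 (mod 17): 9·t ≡ 15 − 2 = 13 (mod 17).
    The inverse of 9 mod 17 is 2 (since 9·2 = 18 = 1·17 + 1), so t ≡ 2·13 = 26 ≡ 9 (mod 17).
    Then x = 2 + 9·9 = 83, valid modulo lcm(9, 17) = 153: x ≡ 83 (mod 153).
  Combine with x ≡ 2 (mod 11); new modulus lcm = 1683.
    Write x = 83 + 153·t and substitute into x ≡ 2 (mod 11): 153·t ≡ 2 − 83 = -81 (mod 11).
    Reduce coefficients mod 11: 10·t ≡ 7 (mod 11).
    The inverse of 10 mod 11 is 10 (since 10·10 = 100 = 9·11 + 1), so t ≡ 10·7 = 70 ≡ 4 (mod 11).
    Then x = 83 + 153·4 = 695, valid modulo lcm(153, 11) = 1683: x ≡ 695 (mod 1683).
  Combine with x ≡ 0 (mod 8); new modulus lcm = 13464.
    Write x = 695 + 1683·t and substitute into x ≡ 0 (mod 8): 1683·t ≡ 0 − 695 = -695 (mod 8).
    Reduce coefficients mod 8: 3·t ≡ 1 (mod 8).
    The inverse of 3 mod 8 is 3 (since 3·3 = 9 = 1·8 + 1), so t ≡ 3·1 = 3 ≡ 3 (mod 8).
    Then x = 695 + 1683·3 = 5744, valid modulo lcm(1683, 8) = 13464: x ≡ 5744 (mod 13464).
Verify against each original: 5744 mod 9 = 2, 5744 mod 17 = 15, 5744 mod 11 = 2, 5744 mod 8 = 0.

x ≡ 5744 (mod 13464).


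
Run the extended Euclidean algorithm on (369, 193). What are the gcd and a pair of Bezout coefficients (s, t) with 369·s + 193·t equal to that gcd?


Euclidean algorithm on (369, 193) — divide until remainder is 0:
  369 = 1 · 193 + 176
  193 = 1 · 176 + 17
  176 = 10 · 17 + 6
  17 = 2 · 6 + 5
  6 = 1 · 5 + 1
  5 = 5 · 1 + 0
gcd(369, 193) = 1.
Track Bezout coefficients alongside the remainders: start with r₀ = 369 = a·1 + b·0 (s = 1, t = 0) and r₁ = 193 = a·0 + b·1 (s = 0, t = 1); each new remainder r_{k+1} = r_{k-1} − q_k·r_k inherits s_{k+1} = s_{k-1} − q_k·s_k, t_{k+1} = t_{k-1} − q_k·t_k, so r_k = a·s_k + b·t_k at every step:
  q = 1: r = 176, s = 1 − 1·0 = 1, t = 0 − 1·1 = -1  (check: 369·1 + 193·(-1) = 176)
  q = 1: r = 17, s = 0 − 1·1 = -1, t = 1 − 1·(-1) = 2  (check: 369·(-1) + 193·2 = 17)
  q = 10: r = 6, s = 1 − 10·(-1) = 11, t = -1 − 10·2 = -21  (check: 369·11 + 193·(-21) = 6)
  q = 2: r = 5, s = -1 − 2·11 = -23, t = 2 − 2·(-21) = 44  (check: 369·(-23) + 193·44 = 5)
  q = 1: r = 1, s = 11 − 1·(-23) = 34, t = -21 − 1·44 = -65  (check: 369·34 + 193·(-65) = 1)
The row with r = 1 (the gcd) gives the Bezout coefficients s = 34, t = -65.
Result: 369 · (34) + 193 · (-65) = 1.

gcd(369, 193) = 1; s = 34, t = -65 (check: 369·34 + 193·(-65) = 1).


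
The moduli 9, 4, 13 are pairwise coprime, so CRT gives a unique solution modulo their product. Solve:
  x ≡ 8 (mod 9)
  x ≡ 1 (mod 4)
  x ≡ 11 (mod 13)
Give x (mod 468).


Moduli 9, 4, 13 are pairwise coprime; by CRT there is a unique solution modulo M = 9 · 4 · 13 = 468.
Solve pairwise, accumulating the modulus:
  Start with x ≡ 8 (mod 9).
  Combine with x ≡ 1 (mod 4): since gcd(9, 4) = 1, we get a unique residue mod 36.
    Write x = 8 + 9·t and substitute into x ≡ 1 (mod 4): 9·t ≡ 1 − 8 = -7 (mod 4).
    Reduce coefficients mod 4: 1·t ≡ 1 (mod 4).
    So t ≡ 1 (mod 4).
    Then x = 8 + 9·1 = 17, valid modulo lcm(9, 4) = 36: x ≡ 17 (mod 36).
  Combine with x ≡ 11 (mod 13): since gcd(36, 13) = 1, we get a unique residue mod 468.
    Write x = 17 + 36·t and substitute into x ≡ 11 (mod 13): 36·t ≡ 11 − 17 = -6 (mod 13).
    Reduce coefficients mod 13: 10·t ≡ 7 (mod 13).
    The inverse of 10 mod 13 is 4 (since 10·4 = 40 = 3·13 + 1), so t ≡ 4·7 = 28 ≡ 2 (mod 13).
    Then x = 17 + 36·2 = 89, valid modulo lcm(36, 13) = 468: x ≡ 89 (mod 468).
Verify: 89 mod 9 = 8 ✓, 89 mod 4 = 1 ✓, 89 mod 13 = 11 ✓.

x ≡ 89 (mod 468).


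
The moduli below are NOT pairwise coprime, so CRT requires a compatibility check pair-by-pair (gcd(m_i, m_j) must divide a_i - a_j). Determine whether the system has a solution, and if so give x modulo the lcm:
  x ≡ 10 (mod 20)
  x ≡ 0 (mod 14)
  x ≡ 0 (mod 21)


Moduli 20, 14, 21 are not pairwise coprime, so CRT works modulo lcm(m_i) when all pairwise compatibility conditions hold.
Pairwise compatibility: gcd(m_i, m_j) must divide a_i - a_j for every pair.
Merge one congruence at a time:
  Start: x ≡ 10 (mod 20).
  Combine with x ≡ 0 (mod 14): gcd(20, 14) = 2; 0 - 10 = -10, which IS divisible by 2, so compatible.
    Write x = 10 + 20·t and substitute into x ≡ 0 (mod 14): 20·t ≡ 0 − 10 = -10 (mod 14).
    Divide the congruence (and modulus) by g = 2: 10·t ≡ -5 (mod 7).
    Reduce coefficients mod 7: 3·t ≡ 2 (mod 7).
    The inverse of 3 mod 7 is 5 (since 3·5 = 15 = 2·7 + 1), so t ≡ 5·2 = 10 ≡ 3 (mod 7).
    Then x = 10 + 20·3 = 70, valid modulo lcm(20, 14) = 140: x ≡ 70 (mod 140).
  Combine with x ≡ 0 (mod 21): gcd(140, 21) = 7; 0 - 70 = -70, which IS divisible by 7, so compatible.
    Write x = 70 + 140·t and substitute into x ≡ 0 (mod 21): 140·t ≡ 0 − 70 = -70 (mod 21).
    Divide the congruence (and modulus) by g = 7: 20·t ≡ -10 (mod 3).
    Reduce coefficients mod 3: 2·t ≡ 2 (mod 3).
    The inverse of 2 mod 3 is 2 (since 2·2 = 4 = 1·3 + 1), so t ≡ 2·2 = 4 ≡ 1 (mod 3).
    Then x = 70 + 140·1 = 210, valid modulo lcm(140, 21) = 420: x ≡ 210 (mod 420).
Verify: 210 mod 20 = 10, 210 mod 14 = 0, 210 mod 21 = 0.

x ≡ 210 (mod 420).


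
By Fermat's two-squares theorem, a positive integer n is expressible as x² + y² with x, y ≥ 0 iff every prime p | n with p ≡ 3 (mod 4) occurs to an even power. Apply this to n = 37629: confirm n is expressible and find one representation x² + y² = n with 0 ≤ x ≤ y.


Step 1: Factor n = 37629 = 3^2 · 37 · 113.
Step 2: Check the mod-4 condition on each prime factor: 3 ≡ 3 (mod 4), exponent 2 (must be even); 37 ≡ 1 (mod 4), exponent 1; 113 ≡ 1 (mod 4), exponent 1.
All primes ≡ 3 (mod 4) appear to even exponent (or don't appear), so by the two-squares theorem n IS expressible as a sum of two squares.
Step 3: Build a representation. Group n = k² · m with k = 3 and m = 37 · 113 = 4181 (a product of primes ≡ 1 (mod 4)); a representation of m scales to one of n via (k·x)² + (k·y)² = k²(x² + y²). Each prime p ≡ 1 (mod 4) is itself a sum of two squares; find a² by testing p − a² for a perfect square:
  37: 37 − 1² = 36 = 6² ⇒ 37 = 1² + 6².
  113: 113 − 1² = 112, 113 − 2² = 109, 113 − 3² = 104, 113 − 4² = 97, 113 − 5² = 88, 113 − 6² = 77, 113 − 7² = 64 = 8² ⇒ 113 = 7² + 8².
  Combine using the Brahmagupta–Fibonacci identity (a² + b²)(c² + d²) = (ac − bd)² + (ad + bc)² = (ac + bd)² + (ad − bc)²:
  37 · 113 = 4181: from (1² + 6²)(7² + 8²), take (1·7 − 6·8, 1·8 + 6·7) = (7 − 48, 8 + 42) = (-41, 50); dropping signs (only squares matter) gives (41, 50); check 41² + 50² = 1681 + 2500 = 4181 ✓.
  Scale by k = 3: (3·41, 3·50) = (123, 150).
Step 4: Order so x ≤ y and verify: 123² + 150² = 15129 + 22500 = 37629 = n. ✓

n = 37629 = 123² + 150² (one valid representation with x ≤ y).


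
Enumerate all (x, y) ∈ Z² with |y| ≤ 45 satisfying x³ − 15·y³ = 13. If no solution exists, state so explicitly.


The equation is x³ - 15y³ = 13. For fixed y, x³ = 15·y³ + 13, so a solution requires the RHS to be a perfect cube.
Strategy: iterate y from -45 to 45, compute RHS = 15·y³ + 13, and check whether it is a (positive or negative) perfect cube.
Check small values of y:
  y = 0: RHS = 13 is not a perfect cube.
  y = 1: RHS = 28 is not a perfect cube.
  y = -1: RHS = -2 is not a perfect cube.
  y = 2: RHS = 133 is not a perfect cube.
  y = -2: RHS = -107 is not a perfect cube.
  y = 3: RHS = 418 is not a perfect cube.
  y = -3: RHS = -392 is not a perfect cube.
Continuing the search up to |y| = 45 finds no solutions either.
No (x, y) in the scanned range satisfies the equation.

No integer solutions with |y| ≤ 45.


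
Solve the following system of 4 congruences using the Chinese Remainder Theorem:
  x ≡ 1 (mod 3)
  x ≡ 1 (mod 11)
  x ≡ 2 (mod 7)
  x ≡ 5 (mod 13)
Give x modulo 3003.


Product of moduli M = 3 · 11 · 7 · 13 = 3003.
Merge one congruence at a time:
  Start: x ≡ 1 (mod 3).
  Combine with x ≡ 1 (mod 11); new modulus lcm = 33.
    Write x = 1 + 3·t and substitute into x ≡ 1 (mod 11): 3·t ≡ 1 − 1 = 0 (mod 11).
    The inverse of 3 mod 11 is 4 (since 3·4 = 12 = 1·11 + 1), so t ≡ 4·0 = 0 ≡ 0 (mod 11).
    Then x = 1 + 3·0 = 1, valid modulo lcm(3, 11) = 33: x ≡ 1 (mod 33).
  Combine with x ≡ 2 (mod 7); new modulus lcm = 231.
    Write x = 1 + 33·t and substitute into x ≡ 2 (mod 7): 33·t ≡ 2 − 1 = 1 (mod 7).
    Reduce coefficients mod 7: 5·t ≡ 1 (mod 7).
    The inverse of 5 mod 7 is 3 (since 5·3 = 15 = 2·7 + 1), so t ≡ 3·1 = 3 ≡ 3 (mod 7).
    Then x = 1 + 33·3 = 100, valid modulo lcm(33, 7) = 231: x ≡ 100 (mod 231).
  Combine with x ≡ 5 (mod 13); new modulus lcm = 3003.
    Write x = 100 + 231·t and substitute into x ≡ 5 (mod 13): 231·t ≡ 5 − 100 = -95 (mod 13).
    Reduce coefficients mod 13: 10·t ≡ 9 (mod 13).
    The inverse of 10 mod 13 is 4 (since 10·4 = 40 = 3·13 + 1), so t ≡ 4·9 = 36 ≡ 10 (mod 13).
    Then x = 100 + 231·10 = 2410, valid modulo lcm(231, 13) = 3003: x ≡ 2410 (mod 3003).
Verify against each original: 2410 mod 3 = 1, 2410 mod 11 = 1, 2410 mod 7 = 2, 2410 mod 13 = 5.

x ≡ 2410 (mod 3003).


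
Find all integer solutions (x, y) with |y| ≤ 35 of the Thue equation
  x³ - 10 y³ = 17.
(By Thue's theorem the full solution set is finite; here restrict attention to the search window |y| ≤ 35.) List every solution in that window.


The equation is x³ - 10y³ = 17. For fixed y, x³ = 10·y³ + 17, so a solution requires the RHS to be a perfect cube.
Strategy: iterate y from -35 to 35, compute RHS = 10·y³ + 17, and check whether it is a (positive or negative) perfect cube.
Check small values of y:
  y = 0: RHS = 17 is not a perfect cube.
  y = 1: RHS = 27 = (3)³ ⇒ x = 3 works.
  y = -1: RHS = 7 is not a perfect cube.
  y = 2: RHS = 97 is not a perfect cube.
  y = -2: RHS = -63 is not a perfect cube.
  y = 3: RHS = 287 is not a perfect cube.
  y = -3: RHS = -253 is not a perfect cube.
Continuing the search up to |y| = 35 finds no further solutions beyond those listed.
Collected solutions: (3, 1).

Solutions (with |y| ≤ 35): (3, 1).


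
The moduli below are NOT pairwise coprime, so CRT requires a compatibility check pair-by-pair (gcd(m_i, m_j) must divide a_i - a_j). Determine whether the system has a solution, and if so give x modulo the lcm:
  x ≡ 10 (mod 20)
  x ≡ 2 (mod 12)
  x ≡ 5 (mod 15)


Moduli 20, 12, 15 are not pairwise coprime, so CRT works modulo lcm(m_i) when all pairwise compatibility conditions hold.
Pairwise compatibility: gcd(m_i, m_j) must divide a_i - a_j for every pair.
Merge one congruence at a time:
  Start: x ≡ 10 (mod 20).
  Combine with x ≡ 2 (mod 12): gcd(20, 12) = 4; 2 - 10 = -8, which IS divisible by 4, so compatible.
    Write x = 10 + 20·t and substitute into x ≡ 2 (mod 12): 20·t ≡ 2 − 10 = -8 (mod 12).
    Divide the congruence (and modulus) by g = 4: 5·t ≡ -2 (mod 3).
    Reduce coefficients mod 3: 2·t ≡ 1 (mod 3).
    The inverse of 2 mod 3 is 2 (since 2·2 = 4 = 1·3 + 1), so t ≡ 2·1 = 2 ≡ 2 (mod 3).
    Then x = 10 + 20·2 = 50, valid modulo lcm(20, 12) = 60: x ≡ 50 (mod 60).
  Combine with x ≡ 5 (mod 15): gcd(60, 15) = 15; 5 - 50 = -45, which IS divisible by 15, so compatible.
    Write x = 50 + 60·t and substitute into x ≡ 5 (mod 15): 60·t ≡ 5 − 50 = -45 (mod 15).
    Divide the congruence (and modulus) by g = 15: 4·t ≡ -3 (mod 1).
    Modulo 1 every t works; take t = 0.
    Then x = 50 + 60·0 = 50, valid modulo lcm(60, 15) = 60: x ≡ 50 (mod 60).
Verify: 50 mod 20 = 10, 50 mod 12 = 2, 50 mod 15 = 5.

x ≡ 50 (mod 60).


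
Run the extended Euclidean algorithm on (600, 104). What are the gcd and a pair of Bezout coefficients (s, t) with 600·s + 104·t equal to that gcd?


Euclidean algorithm on (600, 104) — divide until remainder is 0:
  600 = 5 · 104 + 80
  104 = 1 · 80 + 24
  80 = 3 · 24 + 8
  24 = 3 · 8 + 0
gcd(600, 104) = 8.
Track Bezout coefficients alongside the remainders: start with r₀ = 600 = a·1 + b·0 (s = 1, t = 0) and r₁ = 104 = a·0 + b·1 (s = 0, t = 1); each new remainder r_{k+1} = r_{k-1} − q_k·r_k inherits s_{k+1} = s_{k-1} − q_k·s_k, t_{k+1} = t_{k-1} − q_k·t_k, so r_k = a·s_k + b·t_k at every step:
  q = 5: r = 80, s = 1 − 5·0 = 1, t = 0 − 5·1 = -5  (check: 600·1 + 104·(-5) = 80)
  q = 1: r = 24, s = 0 − 1·1 = -1, t = 1 − 1·(-5) = 6  (check: 600·(-1) + 104·6 = 24)
  q = 3: r = 8, s = 1 − 3·(-1) = 4, t = -5 − 3·6 = -23  (check: 600·4 + 104·(-23) = 8)
The row with r = 8 (the gcd) gives the Bezout coefficients s = 4, t = -23.
Result: 600 · (4) + 104 · (-23) = 8.

gcd(600, 104) = 8; s = 4, t = -23 (check: 600·4 + 104·(-23) = 8).


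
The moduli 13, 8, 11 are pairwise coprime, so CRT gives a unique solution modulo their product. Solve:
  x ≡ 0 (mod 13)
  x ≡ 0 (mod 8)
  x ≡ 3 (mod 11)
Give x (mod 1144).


Moduli 13, 8, 11 are pairwise coprime; by CRT there is a unique solution modulo M = 13 · 8 · 11 = 1144.
Solve pairwise, accumulating the modulus:
  Start with x ≡ 0 (mod 13).
  Combine with x ≡ 0 (mod 8): since gcd(13, 8) = 1, we get a unique residue mod 104.
    Write x = 0 + 13·t and substitute into x ≡ 0 (mod 8): 13·t ≡ 0 − 0 = 0 (mod 8).
    Reduce coefficients mod 8: 5·t ≡ 0 (mod 8).
    The inverse of 5 mod 8 is 5 (since 5·5 = 25 = 3·8 + 1), so t ≡ 5·0 = 0 ≡ 0 (mod 8).
    Then x = 0 + 13·0 = 0, valid modulo lcm(13, 8) = 104: x ≡ 0 (mod 104).
  Combine with x ≡ 3 (mod 11): since gcd(104, 11) = 1, we get a unique residue mod 1144.
    Write x = 0 + 104·t and substitute into x ≡ 3 (mod 11): 104·t ≡ 3 − 0 = 3 (mod 11).
    Reduce coefficients mod 11: 5·t ≡ 3 (mod 11).
    The inverse of 5 mod 11 is 9 (since 5·9 = 45 = 4·11 + 1), so t ≡ 9·3 = 27 ≡ 5 (mod 11).
    Then x = 0 + 104·5 = 520, valid modulo lcm(104, 11) = 1144: x ≡ 520 (mod 1144).
Verify: 520 mod 13 = 0 ✓, 520 mod 8 = 0 ✓, 520 mod 11 = 3 ✓.

x ≡ 520 (mod 1144).


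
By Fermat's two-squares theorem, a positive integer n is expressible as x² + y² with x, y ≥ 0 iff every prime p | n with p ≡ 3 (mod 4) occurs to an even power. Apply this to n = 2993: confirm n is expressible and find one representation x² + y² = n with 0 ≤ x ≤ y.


Step 1: Factor n = 2993 = 41 · 73.
Step 2: Check the mod-4 condition on each prime factor: 41 ≡ 1 (mod 4), exponent 1; 73 ≡ 1 (mod 4), exponent 1.
All primes ≡ 3 (mod 4) appear to even exponent (or don't appear), so by the two-squares theorem n IS expressible as a sum of two squares.
Step 3: Build a representation. Here n = 41 · 73 is a product of primes ≡ 1 (mod 4). Each prime p ≡ 1 (mod 4) is itself a sum of two squares; find a² by testing p − a² for a perfect square:
  41: 41 − 1² = 40, 41 − 2² = 37, 41 − 3² = 32, 41 − 4² = 25 = 5² ⇒ 41 = 4² + 5².
  73: 73 − 1² = 72, 73 − 2² = 69, 73 − 3² = 64 = 8² ⇒ 73 = 3² + 8².
  Combine using the Brahmagupta–Fibonacci identity (a² + b²)(c² + d²) = (ac − bd)² + (ad + bc)² = (ac + bd)² + (ad − bc)²:
  41 · 73 = 2993: from (4² + 5²)(3² + 8²), take (4·3 − 5·8, 4·8 + 5·3) = (12 − 40, 32 + 15) = (-28, 47); dropping signs (only squares matter) gives (28, 47); check 28² + 47² = 784 + 2209 = 2993 ✓.
Step 4: Order so x ≤ y and verify: 28² + 47² = 784 + 2209 = 2993 = n. ✓

n = 2993 = 28² + 47² (one valid representation with x ≤ y).


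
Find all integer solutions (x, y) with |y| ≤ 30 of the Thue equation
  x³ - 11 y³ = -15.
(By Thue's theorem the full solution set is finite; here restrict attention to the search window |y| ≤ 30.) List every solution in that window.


The equation is x³ - 11y³ = -15. For fixed y, x³ = 11·y³ − 15, so a solution requires the RHS to be a perfect cube.
Strategy: iterate y from -30 to 30, compute RHS = 11·y³ − 15, and check whether it is a (positive or negative) perfect cube.
Check small values of y:
  y = 0: RHS = -15 is not a perfect cube.
  y = 1: RHS = -4 is not a perfect cube.
  y = -1: RHS = -26 is not a perfect cube.
  y = 2: RHS = 73 is not a perfect cube.
  y = -2: RHS = -103 is not a perfect cube.
  y = 3: RHS = 282 is not a perfect cube.
  y = -3: RHS = -312 is not a perfect cube.
Continuing the search up to |y| = 30 finds no solutions either.
No (x, y) in the scanned range satisfies the equation.

No integer solutions with |y| ≤ 30.


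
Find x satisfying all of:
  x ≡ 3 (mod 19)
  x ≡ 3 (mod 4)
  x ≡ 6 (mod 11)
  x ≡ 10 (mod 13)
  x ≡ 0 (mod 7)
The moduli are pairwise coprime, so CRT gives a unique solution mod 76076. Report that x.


Product of moduli M = 19 · 4 · 11 · 13 · 7 = 76076.
Merge one congruence at a time:
  Start: x ≡ 3 (mod 19).
  Combine with x ≡ 3 (mod 4); new modulus lcm = 76.
    Write x = 3 + 19·t and substitute into x ≡ 3 (mod 4): 19·t ≡ 3 − 3 = 0 (mod 4).
    Reduce coefficients mod 4: 3·t ≡ 0 (mod 4).
    The inverse of 3 mod 4 is 3 (since 3·3 = 9 = 2·4 + 1), so t ≡ 3·0 = 0 ≡ 0 (mod 4).
    Then x = 3 + 19·0 = 3, valid modulo lcm(19, 4) = 76: x ≡ 3 (mod 76).
  Combine with x ≡ 6 (mod 11); new modulus lcm = 836.
    Write x = 3 + 76·t and substitute into x ≡ 6 (mod 11): 76·t ≡ 6 − 3 = 3 (mod 11).
    Reduce coefficients mod 11: 10·t ≡ 3 (mod 11).
    The inverse of 10 mod 11 is 10 (since 10·10 = 100 = 9·11 + 1), so t ≡ 10·3 = 30 ≡ 8 (mod 11).
    Then x = 3 + 76·8 = 611, valid modulo lcm(76, 11) = 836: x ≡ 611 (mod 836).
  Combine with x ≡ 10 (mod 13); new modulus lcm = 10868.
    Write x = 611 + 836·t and substitute into x ≡ 10 (mod 13): 836·t ≡ 10 − 611 = -601 (mod 13).
    Reduce coefficients mod 13: 4·t ≡ 10 (mod 13).
    The inverse of 4 mod 13 is 10 (since 4·10 = 40 = 3·13 + 1), so t ≡ 10·10 = 100 ≡ 9 (mod 13).
    Then x = 611 + 836·9 = 8135, valid modulo lcm(836, 13) = 10868: x ≡ 8135 (mod 10868).
  Combine with x ≡ 0 (mod 7); new modulus lcm = 76076.
    Write x = 8135 + 10868·t and substitute into x ≡ 0 (mod 7): 10868·t ≡ 0 − 8135 = -8135 (mod 7).
    Reduce coefficients mod 7: 4·t ≡ 6 (mod 7).
    The inverse of 4 mod 7 is 2 (since 4·2 = 8 = 1·7 + 1), so t ≡ 2·6 = 12 ≡ 5 (mod 7).
    Then x = 8135 + 10868·5 = 62475, valid modulo lcm(10868, 7) = 76076: x ≡ 62475 (mod 76076).
Verify against each original: 62475 mod 19 = 3, 62475 mod 4 = 3, 62475 mod 11 = 6, 62475 mod 13 = 10, 62475 mod 7 = 0.

x ≡ 62475 (mod 76076).


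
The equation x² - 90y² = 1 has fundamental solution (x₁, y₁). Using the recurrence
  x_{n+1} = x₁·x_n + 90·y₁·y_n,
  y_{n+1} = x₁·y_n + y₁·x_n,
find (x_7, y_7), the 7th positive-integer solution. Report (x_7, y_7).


Step 1: Find the fundamental solution (x₁, y₁) of x² - 90y² = 1.
  Expand √90 as a continued fraction. a₀ = ⌊√90⌋ = 9; iterate m_{k+1} = d_k·a_k − m_k, d_{k+1} = (90 − m_{k+1}²)/d_k, a_{k+1} = ⌊(a₀ + m_{k+1})/d_{k+1}⌋ (starting m₀ = 0, d₀ = 1), with convergents p_k = a_k·p_{k-1} + p_{k-2}, q_k = a_k·q_{k-1} + q_{k-2} (p₋₁ = 1, q₋₁ = 0):
  k = 0: a₀ = 9; p₀/q₀ = 9/1; p₀² − 90·q₀² = 81 − 90 = -9.
  k = 1: m = 9, d = 9, a = ⌊(9 + 9)/9⌋ = 2; p/q = (2·9 + 1)/(2·1 + 0) = 19/2; p² − 90·q² = 361 − 360 = 1.
  The first convergent with p² − 90·q² = 1 gives the fundamental solution (x₁, y₁) = (19, 2).
Step 2: Apply the recurrence (x_{n+1}, y_{n+1}) = (x₁x_n + 90y₁y_n, x₁y_n + y₁x_n) repeatedly.
  From (x_1, y_1) = (19, 2): x_2 = 19·19 + 90·2·2 = 721; y_2 = 19·2 + 2·19 = 76.
  From (x_2, y_2) = (721, 76): x_3 = 19·721 + 90·2·76 = 27379; y_3 = 19·76 + 2·721 = 2886.
  From (x_3, y_3) = (27379, 2886): x_4 = 19·27379 + 90·2·2886 = 1039681; y_4 = 19·2886 + 2·27379 = 109592.
  From (x_4, y_4) = (1039681, 109592): x_5 = 19·1039681 + 90·2·109592 = 39480499; y_5 = 19·109592 + 2·1039681 = 4161610.
  From (x_5, y_5) = (39480499, 4161610): x_6 = 19·39480499 + 90·2·4161610 = 1499219281; y_6 = 19·4161610 + 2·39480499 = 158031588.
  From (x_6, y_6) = (1499219281, 158031588): x_7 = 19·1499219281 + 90·2·158031588 = 56930852179; y_7 = 19·158031588 + 2·1499219281 = 6001038734.
Step 3: Verify x_7² - 90·y_7² = 3241121929827149048041 - 3241121929827149048040 = 1 (should be 1). ✓

(x_1, y_1) = (19, 2); (x_7, y_7) = (56930852179, 6001038734).


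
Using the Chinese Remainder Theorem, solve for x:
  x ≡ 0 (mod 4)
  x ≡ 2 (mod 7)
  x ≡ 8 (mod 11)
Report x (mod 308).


Moduli 4, 7, 11 are pairwise coprime; by CRT there is a unique solution modulo M = 4 · 7 · 11 = 308.
Solve pairwise, accumulating the modulus:
  Start with x ≡ 0 (mod 4).
  Combine with x ≡ 2 (mod 7): since gcd(4, 7) = 1, we get a unique residue mod 28.
    Write x = 0 + 4·t and substitute into x ≡ 2 (mod 7): 4·t ≡ 2 − 0 = 2 (mod 7).
    The inverse of 4 mod 7 is 2 (since 4·2 = 8 = 1·7 + 1), so t ≡ 2·2 = 4 ≡ 4 (mod 7).
    Then x = 0 + 4·4 = 16, valid modulo lcm(4, 7) = 28: x ≡ 16 (mod 28).
  Combine with x ≡ 8 (mod 11): since gcd(28, 11) = 1, we get a unique residue mod 308.
    Write x = 16 + 28·t and substitute into x ≡ 8 (mod 11): 28·t ≡ 8 − 16 = -8 (mod 11).
    Reduce coefficients mod 11: 6·t ≡ 3 (mod 11).
    The inverse of 6 mod 11 is 2 (since 6·2 = 12 = 1·11 + 1), so t ≡ 2·3 = 6 ≡ 6 (mod 11).
    Then x = 16 + 28·6 = 184, valid modulo lcm(28, 11) = 308: x ≡ 184 (mod 308).
Verify: 184 mod 4 = 0 ✓, 184 mod 7 = 2 ✓, 184 mod 11 = 8 ✓.

x ≡ 184 (mod 308).


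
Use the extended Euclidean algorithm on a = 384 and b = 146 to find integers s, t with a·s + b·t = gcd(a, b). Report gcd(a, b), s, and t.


Euclidean algorithm on (384, 146) — divide until remainder is 0:
  384 = 2 · 146 + 92
  146 = 1 · 92 + 54
  92 = 1 · 54 + 38
  54 = 1 · 38 + 16
  38 = 2 · 16 + 6
  16 = 2 · 6 + 4
  6 = 1 · 4 + 2
  4 = 2 · 2 + 0
gcd(384, 146) = 2.
Track Bezout coefficients alongside the remainders: start with r₀ = 384 = a·1 + b·0 (s = 1, t = 0) and r₁ = 146 = a·0 + b·1 (s = 0, t = 1); each new remainder r_{k+1} = r_{k-1} − q_k·r_k inherits s_{k+1} = s_{k-1} − q_k·s_k, t_{k+1} = t_{k-1} − q_k·t_k, so r_k = a·s_k + b·t_k at every step:
  q = 2: r = 92, s = 1 − 2·0 = 1, t = 0 − 2·1 = -2  (check: 384·1 + 146·(-2) = 92)
  q = 1: r = 54, s = 0 − 1·1 = -1, t = 1 − 1·(-2) = 3  (check: 384·(-1) + 146·3 = 54)
  q = 1: r = 38, s = 1 − 1·(-1) = 2, t = -2 − 1·3 = -5  (check: 384·2 + 146·(-5) = 38)
  q = 1: r = 16, s = -1 − 1·2 = -3, t = 3 − 1·(-5) = 8  (check: 384·(-3) + 146·8 = 16)
  q = 2: r = 6, s = 2 − 2·(-3) = 8, t = -5 − 2·8 = -21  (check: 384·8 + 146·(-21) = 6)
  q = 2: r = 4, s = -3 − 2·8 = -19, t = 8 − 2·(-21) = 50  (check: 384·(-19) + 146·50 = 4)
  q = 1: r = 2, s = 8 − 1·(-19) = 27, t = -21 − 1·50 = -71  (check: 384·27 + 146·(-71) = 2)
The row with r = 2 (the gcd) gives the Bezout coefficients s = 27, t = -71.
Result: 384 · (27) + 146 · (-71) = 2.

gcd(384, 146) = 2; s = 27, t = -71 (check: 384·27 + 146·(-71) = 2).
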